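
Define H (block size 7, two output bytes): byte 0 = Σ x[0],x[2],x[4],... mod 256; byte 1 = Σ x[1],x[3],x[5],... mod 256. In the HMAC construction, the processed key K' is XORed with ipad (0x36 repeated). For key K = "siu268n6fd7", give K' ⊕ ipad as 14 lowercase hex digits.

1f5b3636363636

Key "siu268n6fd7" = 73 69 75 32 36 38 6e 36 66 64 37 is 11 bytes > B = 7, so hash it first: H(key) = 29 6d, then zero-pad to 7 bytes: K' = 29 6d 00 00 00 00 00.
XOR each byte with 0x36: 29⊕36=1f, 6d⊕36=5b, 00⊕36=36, 00⊕36=36, 00⊕36=36, 00⊕36=36, 00⊕36=36.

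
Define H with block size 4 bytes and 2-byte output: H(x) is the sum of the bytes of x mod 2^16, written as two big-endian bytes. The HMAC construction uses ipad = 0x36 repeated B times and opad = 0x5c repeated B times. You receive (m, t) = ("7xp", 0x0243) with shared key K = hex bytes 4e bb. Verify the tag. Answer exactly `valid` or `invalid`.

valid

Key hex bytes 4e bb is 2 bytes ≤ B = 4; zero-pad to 4 bytes: K' = 4e bb 00 00.
K' ⊕ ipad = 78 8d 36 36; K' ⊕ opad = 12 e7 5c 5c.
Inner hash: sum = 120+141+54+54+55+120+112 = 656 → 02 90.
Outer hash (recomputed tag): sum = 18+231+92+92+2+144 = 579 → 02 43.
Recomputed tag = 0243; claimed = 0243 → match.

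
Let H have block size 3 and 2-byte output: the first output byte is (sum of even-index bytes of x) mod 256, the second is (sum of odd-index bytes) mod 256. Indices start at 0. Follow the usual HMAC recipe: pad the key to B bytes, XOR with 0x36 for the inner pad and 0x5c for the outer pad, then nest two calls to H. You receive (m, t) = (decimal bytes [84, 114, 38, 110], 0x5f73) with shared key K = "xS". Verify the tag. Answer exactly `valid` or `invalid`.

valid

Key "xS" = 78 53 is 2 bytes ≤ B = 3; zero-pad to 3 bytes: K' = 78 53 00.
K' ⊕ ipad = 4e 65 36; K' ⊕ opad = 24 0f 5c.
Inner hash: even-index sum = 356 mod 256 = 100; odd-index sum = 223 mod 256 = 223 → 64 df.
Outer hash (recomputed tag): even-index sum = 351 mod 256 = 95; odd-index sum = 115 mod 256 = 115 → 5f 73.
Recomputed tag = 5f73; claimed = 5f73 → match.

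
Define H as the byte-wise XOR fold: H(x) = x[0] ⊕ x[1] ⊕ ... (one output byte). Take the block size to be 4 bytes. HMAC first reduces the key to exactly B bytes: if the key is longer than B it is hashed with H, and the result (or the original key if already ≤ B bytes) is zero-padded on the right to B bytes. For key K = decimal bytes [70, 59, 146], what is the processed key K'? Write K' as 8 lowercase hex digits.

463b9200

Key decimal bytes [70, 59, 146] = 46 3b 92 is 3 bytes ≤ B = 4; zero-pad to 4 bytes: K' = 46 3b 92 00.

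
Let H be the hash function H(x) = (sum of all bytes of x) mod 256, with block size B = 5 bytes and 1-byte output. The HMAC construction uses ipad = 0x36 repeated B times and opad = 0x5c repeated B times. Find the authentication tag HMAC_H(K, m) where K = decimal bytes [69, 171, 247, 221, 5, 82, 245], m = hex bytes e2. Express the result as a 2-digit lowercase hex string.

Key decimal bytes [69, 171, 247, 221, 5, 82, 245] = 45 ab f7 dd 05 52 f5 is 7 bytes > B = 5, so hash it first: H(key) = 10, then zero-pad to 5 bytes: K' = 10 00 00 00 00.
K' ⊕ ipad = 26 36 36 36 36.  K' ⊕ opad = 4c 5c 5c 5c 5c.
Inner input = (K'⊕ipad) ∥ m = 26 36 36 36 36 ∥ e2.
Inner hash: sum = 38+54+54+54+54+226 = 480; mod 256 = 224 → e0.
Outer input = (K'⊕opad) ∥ inner = 4c 5c 5c 5c 5c ∥ e0.
Outer hash (tag): sum = 76+92+92+92+92+224 = 668; mod 256 = 156 → 9c.

9c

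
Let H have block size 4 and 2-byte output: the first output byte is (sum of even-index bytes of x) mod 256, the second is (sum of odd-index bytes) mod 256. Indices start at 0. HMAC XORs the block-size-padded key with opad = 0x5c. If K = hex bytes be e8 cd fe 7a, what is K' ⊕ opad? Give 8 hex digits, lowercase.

Key hex bytes be e8 cd fe 7a is 5 bytes > B = 4, so hash it first: H(key) = 05 e6, then zero-pad to 4 bytes: K' = 05 e6 00 00.
XOR each byte with 0x5c: 05⊕5c=59, e6⊕5c=ba, 00⊕5c=5c, 00⊕5c=5c.

59ba5c5c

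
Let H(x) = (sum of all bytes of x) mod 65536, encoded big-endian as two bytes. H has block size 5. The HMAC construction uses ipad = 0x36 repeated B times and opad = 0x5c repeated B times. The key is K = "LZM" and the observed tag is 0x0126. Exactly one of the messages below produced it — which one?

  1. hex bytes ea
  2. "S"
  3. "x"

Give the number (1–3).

3

Key "LZM" = 4c 5a 4d is 3 bytes ≤ B = 5; zero-pad to 5 bytes: K' = 4c 5a 4d 00 00.
K' ⊕ ipad = 7a 6c 7b 36 36; K' ⊕ opad = 10 06 11 5c 5c.
m1: inner = H(7a 6c 7b 36 36 ea) = 02 b7; tag = H(10 06 11 5c 5c 02 b7) = 0198
m2: inner = H(7a 6c 7b 36 36 53) = 02 20; tag = H(10 06 11 5c 5c 02 20) = 0101
m3: inner = H(7a 6c 7b 36 36 78) = 02 45; tag = H(10 06 11 5c 5c 02 45) = 0126 ← matches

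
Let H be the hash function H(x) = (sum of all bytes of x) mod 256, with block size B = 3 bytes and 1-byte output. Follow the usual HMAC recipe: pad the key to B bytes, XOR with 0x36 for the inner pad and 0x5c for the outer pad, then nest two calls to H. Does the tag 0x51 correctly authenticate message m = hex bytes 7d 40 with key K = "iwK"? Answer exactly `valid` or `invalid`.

valid

Key "iwK" = 69 77 4b is exactly B = 3 bytes: K' = 69 77 4b.
K' ⊕ ipad = 5f 41 7d; K' ⊕ opad = 35 2b 17.
Inner hash: sum = 95+65+125+125+64 = 474; mod 256 = 218 → da.
Outer hash (recomputed tag): sum = 53+43+23+218 = 337; mod 256 = 81 → 51.
Recomputed tag = 51; claimed = 51 → match.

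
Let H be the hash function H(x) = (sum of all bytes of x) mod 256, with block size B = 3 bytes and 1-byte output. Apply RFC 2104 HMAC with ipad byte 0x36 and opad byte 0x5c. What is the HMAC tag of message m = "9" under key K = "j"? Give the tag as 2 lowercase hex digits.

ef

Key "j" = 6a is 1 byte ≤ B = 3; zero-pad to 3 bytes: K' = 6a 00 00.
K' ⊕ ipad = 5c 36 36.  K' ⊕ opad = 36 5c 5c.
Inner input = (K'⊕ipad) ∥ m = 5c 36 36 ∥ 39.
Inner hash: sum = 92+54+54+57 = 257; mod 256 = 1 → 01.
Outer input = (K'⊕opad) ∥ inner = 36 5c 5c ∥ 01.
Outer hash (tag): sum = 54+92+92+1 = 239 → ef.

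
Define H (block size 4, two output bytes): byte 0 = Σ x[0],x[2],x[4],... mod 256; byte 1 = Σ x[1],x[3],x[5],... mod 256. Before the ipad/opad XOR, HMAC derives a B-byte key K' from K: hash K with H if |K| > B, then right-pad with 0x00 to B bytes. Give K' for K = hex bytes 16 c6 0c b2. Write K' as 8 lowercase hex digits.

16c60cb2

Key hex bytes 16 c6 0c b2 is exactly B = 4 bytes: K' = 16 c6 0c b2.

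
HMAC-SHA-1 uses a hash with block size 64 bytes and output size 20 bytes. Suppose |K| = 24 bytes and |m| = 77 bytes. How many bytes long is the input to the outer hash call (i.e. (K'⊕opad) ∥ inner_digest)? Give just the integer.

Key is 24 ≤ 64 bytes, zero-padded: |K'| = 64.
Outer input = (K'⊕opad) ∥ H(inner) → 64 + 20 = 84 bytes.

84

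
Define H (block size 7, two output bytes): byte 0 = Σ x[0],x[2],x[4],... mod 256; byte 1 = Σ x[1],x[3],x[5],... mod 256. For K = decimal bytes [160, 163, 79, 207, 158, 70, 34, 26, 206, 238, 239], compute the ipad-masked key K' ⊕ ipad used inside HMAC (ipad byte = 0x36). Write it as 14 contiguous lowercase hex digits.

Key decimal bytes [160, 163, 79, 207, 158, 70, 34, 26, 206, 238, 239] = a0 a3 4f cf 9e 46 22 1a ce ee ef is 11 bytes > B = 7, so hash it first: H(key) = 6c c0, then zero-pad to 7 bytes: K' = 6c c0 00 00 00 00 00.
XOR each byte with 0x36: 6c⊕36=5a, c0⊕36=f6, 00⊕36=36, 00⊕36=36, 00⊕36=36, 00⊕36=36, 00⊕36=36.

5af63636363636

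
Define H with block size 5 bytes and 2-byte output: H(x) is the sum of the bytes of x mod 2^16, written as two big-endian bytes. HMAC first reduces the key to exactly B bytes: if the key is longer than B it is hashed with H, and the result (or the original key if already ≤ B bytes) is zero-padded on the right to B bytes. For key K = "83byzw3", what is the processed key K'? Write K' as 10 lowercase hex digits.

026a000000

|K| = 7 > B = 5, so first hash the key.
H(K): sum = 56+51+98+121+122+119+51 = 618 → 02 6a.
Zero-pad H(K) = 02 6a to 5 bytes: K' = 02 6a 00 00 00.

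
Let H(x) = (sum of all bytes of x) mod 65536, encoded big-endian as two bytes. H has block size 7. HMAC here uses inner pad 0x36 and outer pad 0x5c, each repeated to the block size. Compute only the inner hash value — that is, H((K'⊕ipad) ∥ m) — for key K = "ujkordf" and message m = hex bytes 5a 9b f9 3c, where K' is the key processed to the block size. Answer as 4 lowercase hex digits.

0465

Key "ujkordf" = 75 6a 6b 6f 72 64 66 is exactly B = 7 bytes: K' = 75 6a 6b 6f 72 64 66.
K' ⊕ ipad = 43 5c 5d 59 44 52 50.
Inner input = 43 5c 5d 59 44 52 50 ∥ 5a 9b f9 3c.
Inner hash: sum = 67+92+93+89+68+82+80+90+155+249+60 = 1125 → 04 65.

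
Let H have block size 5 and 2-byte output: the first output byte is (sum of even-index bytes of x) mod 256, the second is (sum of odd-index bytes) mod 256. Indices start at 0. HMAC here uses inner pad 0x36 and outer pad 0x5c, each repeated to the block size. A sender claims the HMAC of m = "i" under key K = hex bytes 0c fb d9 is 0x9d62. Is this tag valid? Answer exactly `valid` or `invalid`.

valid

Key hex bytes 0c fb d9 is 3 bytes ≤ B = 5; zero-pad to 5 bytes: K' = 0c fb d9 00 00.
K' ⊕ ipad = 3a cd ef 36 36; K' ⊕ opad = 50 a7 85 5c 5c.
Inner hash: even-index sum = 351 mod 256 = 95; odd-index sum = 364 mod 256 = 108 → 5f 6c.
Outer hash (recomputed tag): even-index sum = 413 mod 256 = 157; odd-index sum = 354 mod 256 = 98 → 9d 62.
Recomputed tag = 9d62; claimed = 9d62 → match.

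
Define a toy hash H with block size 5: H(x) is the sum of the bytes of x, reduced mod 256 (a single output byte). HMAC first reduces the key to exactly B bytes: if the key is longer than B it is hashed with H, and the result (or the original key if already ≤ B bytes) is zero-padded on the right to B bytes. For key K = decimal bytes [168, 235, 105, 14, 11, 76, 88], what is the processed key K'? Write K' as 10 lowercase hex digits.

b900000000

|K| = 7 > B = 5, so first hash the key.
H(K): sum = 168+235+105+14+11+76+88 = 697; mod 256 = 185 → b9.
Zero-pad H(K) = b9 to 5 bytes: K' = b9 00 00 00 00.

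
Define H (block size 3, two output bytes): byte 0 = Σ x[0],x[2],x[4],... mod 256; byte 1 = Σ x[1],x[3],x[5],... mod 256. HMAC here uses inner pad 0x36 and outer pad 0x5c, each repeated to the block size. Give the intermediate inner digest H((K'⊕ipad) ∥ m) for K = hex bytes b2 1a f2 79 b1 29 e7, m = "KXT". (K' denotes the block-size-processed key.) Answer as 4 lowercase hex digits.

9829

Key hex bytes b2 1a f2 79 b1 29 e7 is 7 bytes > B = 3, so hash it first: H(key) = 3c bc, then zero-pad to 3 bytes: K' = 3c bc 00.
K' ⊕ ipad = 0a 8a 36.
Inner input = 0a 8a 36 ∥ 4b 58 54.
Inner hash: even-index sum = 152 mod 256 = 152; odd-index sum = 297 mod 256 = 41 → 98 29.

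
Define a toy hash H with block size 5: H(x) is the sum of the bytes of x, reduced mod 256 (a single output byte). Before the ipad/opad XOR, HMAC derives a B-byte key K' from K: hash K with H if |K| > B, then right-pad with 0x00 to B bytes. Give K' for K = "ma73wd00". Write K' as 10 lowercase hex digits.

7300000000

|K| = 8 > B = 5, so first hash the key.
H(K): sum = 109+97+55+51+119+100+48+48 = 627; mod 256 = 115 → 73.
Zero-pad H(K) = 73 to 5 bytes: K' = 73 00 00 00 00.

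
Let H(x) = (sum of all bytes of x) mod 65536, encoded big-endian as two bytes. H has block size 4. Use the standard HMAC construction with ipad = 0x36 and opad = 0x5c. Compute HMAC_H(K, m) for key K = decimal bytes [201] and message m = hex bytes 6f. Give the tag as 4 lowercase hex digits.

01bb

Key decimal bytes [201] = c9 is 1 byte ≤ B = 4; zero-pad to 4 bytes: K' = c9 00 00 00.
K' ⊕ ipad = ff 36 36 36.  K' ⊕ opad = 95 5c 5c 5c.
Inner input = (K'⊕ipad) ∥ m = ff 36 36 36 ∥ 6f.
Inner hash: sum = 255+54+54+54+111 = 528 → 02 10.
Outer input = (K'⊕opad) ∥ inner = 95 5c 5c 5c ∥ 02 10.
Outer hash (tag): sum = 149+92+92+92+2+16 = 443 → 01 bb.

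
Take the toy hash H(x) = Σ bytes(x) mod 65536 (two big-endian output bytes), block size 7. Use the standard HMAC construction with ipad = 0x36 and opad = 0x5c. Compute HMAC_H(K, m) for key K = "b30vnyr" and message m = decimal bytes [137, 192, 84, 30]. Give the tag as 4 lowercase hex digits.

0210

Key "b30vnyr" = 62 33 30 76 6e 79 72 is exactly B = 7 bytes: K' = 62 33 30 76 6e 79 72.
K' ⊕ ipad = 54 05 06 40 58 4f 44.  K' ⊕ opad = 3e 6f 6c 2a 32 25 2e.
Inner input = (K'⊕ipad) ∥ m = 54 05 06 40 58 4f 44 ∥ 89 c0 54 1e.
Inner hash: sum = 84+5+6+64+88+79+68+137+192+84+30 = 837 → 03 45.
Outer input = (K'⊕opad) ∥ inner = 3e 6f 6c 2a 32 25 2e ∥ 03 45.
Outer hash (tag): sum = 62+111+108+42+50+37+46+3+69 = 528 → 02 10.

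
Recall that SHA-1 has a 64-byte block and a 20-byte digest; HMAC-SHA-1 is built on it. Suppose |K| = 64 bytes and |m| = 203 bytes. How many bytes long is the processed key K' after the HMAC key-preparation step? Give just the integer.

64

Key is 64 ≤ 64 bytes, zero-padded: |K'| = 64.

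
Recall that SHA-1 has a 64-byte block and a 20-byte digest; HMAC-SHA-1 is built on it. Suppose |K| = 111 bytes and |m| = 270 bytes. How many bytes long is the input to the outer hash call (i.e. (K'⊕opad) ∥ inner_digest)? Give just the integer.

Key is 111 > 64 bytes, so it is hashed to 20 bytes then zero-padded to 64: |K'| = 64.
Outer input = (K'⊕opad) ∥ H(inner) → 64 + 20 = 84 bytes.

84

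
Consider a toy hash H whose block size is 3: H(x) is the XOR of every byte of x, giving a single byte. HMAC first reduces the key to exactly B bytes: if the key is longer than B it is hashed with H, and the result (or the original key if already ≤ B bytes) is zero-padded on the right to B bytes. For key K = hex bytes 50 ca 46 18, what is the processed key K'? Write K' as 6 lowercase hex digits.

c40000

|K| = 4 > B = 3, so first hash the key.
H(K): XOR 50⊕ca⊕46⊕18 = c4.
Zero-pad H(K) = c4 to 3 bytes: K' = c4 00 00.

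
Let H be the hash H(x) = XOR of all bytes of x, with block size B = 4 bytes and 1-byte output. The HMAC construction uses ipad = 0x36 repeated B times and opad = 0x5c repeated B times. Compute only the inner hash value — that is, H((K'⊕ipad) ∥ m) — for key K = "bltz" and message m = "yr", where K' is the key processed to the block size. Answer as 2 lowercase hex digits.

0b

Key "bltz" = 62 6c 74 7a is exactly B = 4 bytes: K' = 62 6c 74 7a.
K' ⊕ ipad = 54 5a 42 4c.
Inner input = 54 5a 42 4c ∥ 79 72.
Inner hash: XOR 54⊕5a⊕42⊕4c⊕79⊕72 = 0b.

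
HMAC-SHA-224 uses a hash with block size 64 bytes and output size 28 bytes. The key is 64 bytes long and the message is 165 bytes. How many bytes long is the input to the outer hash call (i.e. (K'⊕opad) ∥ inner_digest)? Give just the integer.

Key is 64 ≤ 64 bytes, zero-padded: |K'| = 64.
Outer input = (K'⊕opad) ∥ H(inner) → 64 + 28 = 92 bytes.

92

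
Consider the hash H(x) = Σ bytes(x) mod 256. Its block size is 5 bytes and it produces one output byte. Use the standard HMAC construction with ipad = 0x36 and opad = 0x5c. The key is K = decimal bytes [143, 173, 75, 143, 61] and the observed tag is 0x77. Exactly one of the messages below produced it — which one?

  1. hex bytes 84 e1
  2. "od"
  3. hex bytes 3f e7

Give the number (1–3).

Key decimal bytes [143, 173, 75, 143, 61] = 8f ad 4b 8f 3d is exactly B = 5 bytes: K' = 8f ad 4b 8f 3d.
K' ⊕ ipad = b9 9b 7d b9 0b; K' ⊕ opad = d3 f1 17 d3 61.
m1: inner = H(b9 9b 7d b9 0b 84 e1) = fa; tag = H(d3 f1 17 d3 61 fa) = 09
m2: inner = H(b9 9b 7d b9 0b 6f 64) = 68; tag = H(d3 f1 17 d3 61 68) = 77 ← matches
m3: inner = H(b9 9b 7d b9 0b 3f e7) = bb; tag = H(d3 f1 17 d3 61 bb) = ca

2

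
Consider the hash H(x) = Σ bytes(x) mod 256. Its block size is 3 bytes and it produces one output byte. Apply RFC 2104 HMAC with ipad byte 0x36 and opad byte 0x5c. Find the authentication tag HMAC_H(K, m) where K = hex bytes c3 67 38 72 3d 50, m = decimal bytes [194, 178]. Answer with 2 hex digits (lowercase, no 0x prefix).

Key hex bytes c3 67 38 72 3d 50 is 6 bytes > B = 3, so hash it first: H(key) = 61, then zero-pad to 3 bytes: K' = 61 00 00.
K' ⊕ ipad = 57 36 36.  K' ⊕ opad = 3d 5c 5c.
Inner input = (K'⊕ipad) ∥ m = 57 36 36 ∥ c2 b2.
Inner hash: sum = 87+54+54+194+178 = 567; mod 256 = 55 → 37.
Outer input = (K'⊕opad) ∥ inner = 3d 5c 5c ∥ 37.
Outer hash (tag): sum = 61+92+92+55 = 300; mod 256 = 44 → 2c.

2c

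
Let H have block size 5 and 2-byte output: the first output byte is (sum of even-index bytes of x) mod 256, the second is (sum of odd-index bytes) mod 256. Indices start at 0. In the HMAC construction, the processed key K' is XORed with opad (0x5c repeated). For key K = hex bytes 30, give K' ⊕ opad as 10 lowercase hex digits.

Key hex bytes 30 is 1 byte ≤ B = 5; zero-pad to 5 bytes: K' = 30 00 00 00 00.
XOR each byte with 0x5c: 30⊕5c=6c, 00⊕5c=5c, 00⊕5c=5c, 00⊕5c=5c, 00⊕5c=5c.

6c5c5c5c5c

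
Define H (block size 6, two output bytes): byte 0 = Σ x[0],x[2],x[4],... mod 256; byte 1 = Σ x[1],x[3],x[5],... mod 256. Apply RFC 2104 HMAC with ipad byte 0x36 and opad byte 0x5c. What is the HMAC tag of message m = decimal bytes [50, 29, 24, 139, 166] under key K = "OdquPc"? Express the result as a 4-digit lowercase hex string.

Key "OdquPc" = 4f 64 71 75 50 63 is exactly B = 6 bytes: K' = 4f 64 71 75 50 63.
K' ⊕ ipad = 79 52 47 43 66 55.  K' ⊕ opad = 13 38 2d 29 0c 3f.
Inner input = (K'⊕ipad) ∥ m = 79 52 47 43 66 55 ∥ 32 1d 18 8b a6.
Inner hash: even-index sum = 534 mod 256 = 22; odd-index sum = 402 mod 256 = 146 → 16 92.
Outer input = (K'⊕opad) ∥ inner = 13 38 2d 29 0c 3f ∥ 16 92.
Outer hash (tag): even-index sum = 98 mod 256 = 98; odd-index sum = 306 mod 256 = 50 → 62 32.

6232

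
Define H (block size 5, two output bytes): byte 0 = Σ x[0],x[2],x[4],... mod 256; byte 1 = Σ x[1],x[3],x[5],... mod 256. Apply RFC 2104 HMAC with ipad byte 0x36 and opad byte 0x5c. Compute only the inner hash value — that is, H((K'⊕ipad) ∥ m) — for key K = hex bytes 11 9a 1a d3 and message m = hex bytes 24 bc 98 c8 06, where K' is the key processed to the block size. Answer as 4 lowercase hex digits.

0d53

Key hex bytes 11 9a 1a d3 is 4 bytes ≤ B = 5; zero-pad to 5 bytes: K' = 11 9a 1a d3 00.
K' ⊕ ipad = 27 ac 2c e5 36.
Inner input = 27 ac 2c e5 36 ∥ 24 bc 98 c8 06.
Inner hash: even-index sum = 525 mod 256 = 13; odd-index sum = 595 mod 256 = 83 → 0d 53.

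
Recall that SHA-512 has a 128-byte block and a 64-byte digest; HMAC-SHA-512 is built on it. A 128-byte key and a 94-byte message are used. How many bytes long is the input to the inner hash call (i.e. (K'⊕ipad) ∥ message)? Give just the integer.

Key is 128 ≤ 128 bytes, zero-padded: |K'| = 128.
Inner input = (K'⊕ipad) ∥ m → 128 + 94 = 222 bytes.

222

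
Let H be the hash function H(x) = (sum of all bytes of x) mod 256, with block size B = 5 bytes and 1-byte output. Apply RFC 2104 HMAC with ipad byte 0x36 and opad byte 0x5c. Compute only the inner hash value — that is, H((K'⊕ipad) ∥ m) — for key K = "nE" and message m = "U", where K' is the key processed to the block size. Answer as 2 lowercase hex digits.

c2

Key "nE" = 6e 45 is 2 bytes ≤ B = 5; zero-pad to 5 bytes: K' = 6e 45 00 00 00.
K' ⊕ ipad = 58 73 36 36 36.
Inner input = 58 73 36 36 36 ∥ 55.
Inner hash: sum = 88+115+54+54+54+85 = 450; mod 256 = 194 → c2.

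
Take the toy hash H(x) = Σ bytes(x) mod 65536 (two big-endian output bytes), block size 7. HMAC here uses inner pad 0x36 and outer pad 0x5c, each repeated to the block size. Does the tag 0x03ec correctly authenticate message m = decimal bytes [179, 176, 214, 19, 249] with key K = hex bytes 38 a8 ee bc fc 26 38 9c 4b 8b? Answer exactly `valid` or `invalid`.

invalid

Key hex bytes 38 a8 ee bc fc 26 38 9c 4b 8b is 10 bytes > B = 7, so hash it first: H(key) = 05 56, then zero-pad to 7 bytes: K' = 05 56 00 00 00 00 00.
K' ⊕ ipad = 33 60 36 36 36 36 36; K' ⊕ opad = 59 0a 5c 5c 5c 5c 5c.
Inner hash: sum = 51+96+54+54+54+54+54+179+176+214+19+249 = 1254 → 04 e6.
Outer hash (recomputed tag): sum = 89+10+92+92+92+92+92+4+230 = 793 → 03 19.
Recomputed tag = 0319; claimed = 03ec → mismatch.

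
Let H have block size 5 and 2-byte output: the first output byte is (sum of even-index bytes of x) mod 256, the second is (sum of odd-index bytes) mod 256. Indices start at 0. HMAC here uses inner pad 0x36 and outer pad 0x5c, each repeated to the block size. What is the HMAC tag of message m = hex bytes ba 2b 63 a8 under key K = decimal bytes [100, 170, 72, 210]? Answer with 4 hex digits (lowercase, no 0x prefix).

Key decimal bytes [100, 170, 72, 210] = 64 aa 48 d2 is 4 bytes ≤ B = 5; zero-pad to 5 bytes: K' = 64 aa 48 d2 00.
K' ⊕ ipad = 52 9c 7e e4 36.  K' ⊕ opad = 38 f6 14 8e 5c.
Inner input = (K'⊕ipad) ∥ m = 52 9c 7e e4 36 ∥ ba 2b 63 a8.
Inner hash: even-index sum = 473 mod 256 = 217; odd-index sum = 669 mod 256 = 157 → d9 9d.
Outer input = (K'⊕opad) ∥ inner = 38 f6 14 8e 5c ∥ d9 9d.
Outer hash (tag): even-index sum = 325 mod 256 = 69; odd-index sum = 605 mod 256 = 93 → 45 5d.

455d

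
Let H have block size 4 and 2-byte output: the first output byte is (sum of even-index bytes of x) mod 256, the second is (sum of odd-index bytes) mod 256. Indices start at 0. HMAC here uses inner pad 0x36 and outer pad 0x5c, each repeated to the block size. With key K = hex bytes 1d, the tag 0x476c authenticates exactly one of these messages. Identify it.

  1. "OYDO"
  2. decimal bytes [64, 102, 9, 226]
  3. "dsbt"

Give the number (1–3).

Key hex bytes 1d is 1 byte ≤ B = 4; zero-pad to 4 bytes: K' = 1d 00 00 00.
K' ⊕ ipad = 2b 36 36 36; K' ⊕ opad = 41 5c 5c 5c.
m1: inner = H(2b 36 36 36 4f 59 44 4f) = f4 14; tag = H(41 5c 5c 5c f4 14) = 91cc
m2: inner = H(2b 36 36 36 40 66 09 e2) = aa b4; tag = H(41 5c 5c 5c aa b4) = 476c ← matches
m3: inner = H(2b 36 36 36 64 73 62 74) = 27 53; tag = H(41 5c 5c 5c 27 53) = c40b

2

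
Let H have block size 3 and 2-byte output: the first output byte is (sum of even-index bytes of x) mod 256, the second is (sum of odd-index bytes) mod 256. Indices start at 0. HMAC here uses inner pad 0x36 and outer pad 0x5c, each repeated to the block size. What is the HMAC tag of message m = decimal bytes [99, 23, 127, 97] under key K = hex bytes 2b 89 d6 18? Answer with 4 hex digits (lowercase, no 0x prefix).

Key hex bytes 2b 89 d6 18 is 4 bytes > B = 3, so hash it first: H(key) = 01 a1, then zero-pad to 3 bytes: K' = 01 a1 00.
K' ⊕ ipad = 37 97 36.  K' ⊕ opad = 5d fd 5c.
Inner input = (K'⊕ipad) ∥ m = 37 97 36 ∥ 63 17 7f 61.
Inner hash: even-index sum = 229 mod 256 = 229; odd-index sum = 377 mod 256 = 121 → e5 79.
Outer input = (K'⊕opad) ∥ inner = 5d fd 5c ∥ e5 79.
Outer hash (tag): even-index sum = 306 mod 256 = 50; odd-index sum = 482 mod 256 = 226 → 32 e2.

32e2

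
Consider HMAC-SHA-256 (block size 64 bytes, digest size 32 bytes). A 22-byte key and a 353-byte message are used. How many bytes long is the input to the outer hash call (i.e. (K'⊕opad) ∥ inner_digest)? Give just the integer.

96

Key is 22 ≤ 64 bytes, zero-padded: |K'| = 64.
Outer input = (K'⊕opad) ∥ H(inner) → 64 + 32 = 96 bytes.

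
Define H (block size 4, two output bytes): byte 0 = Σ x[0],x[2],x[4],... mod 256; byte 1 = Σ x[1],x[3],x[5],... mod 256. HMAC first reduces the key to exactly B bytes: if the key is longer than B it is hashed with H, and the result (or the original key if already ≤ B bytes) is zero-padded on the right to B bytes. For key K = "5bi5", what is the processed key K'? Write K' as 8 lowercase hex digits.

Key "5bi5" = 35 62 69 35 is exactly B = 4 bytes: K' = 35 62 69 35.

35626935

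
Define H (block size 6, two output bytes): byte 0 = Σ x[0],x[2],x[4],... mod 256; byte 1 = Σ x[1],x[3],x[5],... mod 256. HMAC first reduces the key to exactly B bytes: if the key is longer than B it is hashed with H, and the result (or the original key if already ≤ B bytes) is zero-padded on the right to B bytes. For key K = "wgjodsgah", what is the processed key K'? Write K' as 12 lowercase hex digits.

|K| = 9 > B = 6, so first hash the key.
H(K): even-index sum = 532 mod 256 = 20; odd-index sum = 426 mod 256 = 170 → 14 aa.
Zero-pad H(K) = 14 aa to 6 bytes: K' = 14 aa 00 00 00 00.

14aa00000000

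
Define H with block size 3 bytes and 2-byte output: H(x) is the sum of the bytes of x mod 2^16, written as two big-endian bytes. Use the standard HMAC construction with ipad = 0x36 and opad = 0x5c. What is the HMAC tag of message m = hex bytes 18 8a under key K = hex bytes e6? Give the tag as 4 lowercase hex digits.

0251

Key hex bytes e6 is 1 byte ≤ B = 3; zero-pad to 3 bytes: K' = e6 00 00.
K' ⊕ ipad = d0 36 36.  K' ⊕ opad = ba 5c 5c.
Inner input = (K'⊕ipad) ∥ m = d0 36 36 ∥ 18 8a.
Inner hash: sum = 208+54+54+24+138 = 478 → 01 de.
Outer input = (K'⊕opad) ∥ inner = ba 5c 5c ∥ 01 de.
Outer hash (tag): sum = 186+92+92+1+222 = 593 → 02 51.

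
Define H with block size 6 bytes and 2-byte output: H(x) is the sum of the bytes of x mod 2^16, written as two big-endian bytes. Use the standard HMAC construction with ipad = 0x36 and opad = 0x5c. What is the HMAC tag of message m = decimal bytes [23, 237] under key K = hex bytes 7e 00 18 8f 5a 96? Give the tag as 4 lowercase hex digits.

Key hex bytes 7e 00 18 8f 5a 96 is exactly B = 6 bytes: K' = 7e 00 18 8f 5a 96.
K' ⊕ ipad = 48 36 2e b9 6c a0.  K' ⊕ opad = 22 5c 44 d3 06 ca.
Inner input = (K'⊕ipad) ∥ m = 48 36 2e b9 6c a0 ∥ 17 ed.
Inner hash: sum = 72+54+46+185+108+160+23+237 = 885 → 03 75.
Outer input = (K'⊕opad) ∥ inner = 22 5c 44 d3 06 ca ∥ 03 75.
Outer hash (tag): sum = 34+92+68+211+6+202+3+117 = 733 → 02 dd.

02dd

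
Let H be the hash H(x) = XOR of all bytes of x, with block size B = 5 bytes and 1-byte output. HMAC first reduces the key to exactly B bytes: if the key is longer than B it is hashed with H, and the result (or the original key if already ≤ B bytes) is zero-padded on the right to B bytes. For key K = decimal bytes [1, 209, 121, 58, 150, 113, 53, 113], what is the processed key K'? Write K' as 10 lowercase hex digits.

3000000000

|K| = 8 > B = 5, so first hash the key.
H(K): XOR 01⊕d1⊕79⊕3a⊕96⊕71⊕35⊕71 = 30.
Zero-pad H(K) = 30 to 5 bytes: K' = 30 00 00 00 00.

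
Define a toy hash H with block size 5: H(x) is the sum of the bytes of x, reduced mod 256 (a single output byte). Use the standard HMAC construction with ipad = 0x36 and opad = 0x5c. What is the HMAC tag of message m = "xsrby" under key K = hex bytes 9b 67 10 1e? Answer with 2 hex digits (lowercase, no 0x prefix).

Key hex bytes 9b 67 10 1e is 4 bytes ≤ B = 5; zero-pad to 5 bytes: K' = 9b 67 10 1e 00.
K' ⊕ ipad = ad 51 26 28 36.  K' ⊕ opad = c7 3b 4c 42 5c.
Inner input = (K'⊕ipad) ∥ m = ad 51 26 28 36 ∥ 78 73 72 62 79.
Inner hash: sum = 173+81+38+40+54+120+115+114+98+121 = 954; mod 256 = 186 → ba.
Outer input = (K'⊕opad) ∥ inner = c7 3b 4c 42 5c ∥ ba.
Outer hash (tag): sum = 199+59+76+66+92+186 = 678; mod 256 = 166 → a6.

a6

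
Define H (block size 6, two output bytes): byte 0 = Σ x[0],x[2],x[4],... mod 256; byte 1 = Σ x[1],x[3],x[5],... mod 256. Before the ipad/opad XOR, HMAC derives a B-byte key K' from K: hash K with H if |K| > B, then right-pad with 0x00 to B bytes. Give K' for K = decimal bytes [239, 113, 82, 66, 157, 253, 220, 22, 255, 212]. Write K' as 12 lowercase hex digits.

b99a00000000

|K| = 10 > B = 6, so first hash the key.
H(K): even-index sum = 953 mod 256 = 185; odd-index sum = 666 mod 256 = 154 → b9 9a.
Zero-pad H(K) = b9 9a to 6 bytes: K' = b9 9a 00 00 00 00.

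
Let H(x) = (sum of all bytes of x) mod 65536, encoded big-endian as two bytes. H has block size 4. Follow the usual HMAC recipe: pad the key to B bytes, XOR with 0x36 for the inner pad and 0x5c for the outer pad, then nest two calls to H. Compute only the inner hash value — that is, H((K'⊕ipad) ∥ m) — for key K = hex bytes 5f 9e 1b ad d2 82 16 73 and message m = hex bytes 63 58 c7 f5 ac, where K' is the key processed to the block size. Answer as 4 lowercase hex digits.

0458

Key hex bytes 5f 9e 1b ad d2 82 16 73 is 8 bytes > B = 4, so hash it first: H(key) = 03 a2, then zero-pad to 4 bytes: K' = 03 a2 00 00.
K' ⊕ ipad = 35 94 36 36.
Inner input = 35 94 36 36 ∥ 63 58 c7 f5 ac.
Inner hash: sum = 53+148+54+54+99+88+199+245+172 = 1112 → 04 58.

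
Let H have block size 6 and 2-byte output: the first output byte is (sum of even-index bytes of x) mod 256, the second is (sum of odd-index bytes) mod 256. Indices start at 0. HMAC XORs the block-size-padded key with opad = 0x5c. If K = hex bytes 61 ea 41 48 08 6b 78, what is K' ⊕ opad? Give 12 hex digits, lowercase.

7ec15c5c5c5c

Key hex bytes 61 ea 41 48 08 6b 78 is 7 bytes > B = 6, so hash it first: H(key) = 22 9d, then zero-pad to 6 bytes: K' = 22 9d 00 00 00 00.
XOR each byte with 0x5c: 22⊕5c=7e, 9d⊕5c=c1, 00⊕5c=5c, 00⊕5c=5c, 00⊕5c=5c, 00⊕5c=5c.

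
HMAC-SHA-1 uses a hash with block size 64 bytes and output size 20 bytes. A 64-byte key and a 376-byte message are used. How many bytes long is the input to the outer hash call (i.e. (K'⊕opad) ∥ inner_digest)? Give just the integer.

Key is 64 ≤ 64 bytes, zero-padded: |K'| = 64.
Outer input = (K'⊕opad) ∥ H(inner) → 64 + 20 = 84 bytes.

84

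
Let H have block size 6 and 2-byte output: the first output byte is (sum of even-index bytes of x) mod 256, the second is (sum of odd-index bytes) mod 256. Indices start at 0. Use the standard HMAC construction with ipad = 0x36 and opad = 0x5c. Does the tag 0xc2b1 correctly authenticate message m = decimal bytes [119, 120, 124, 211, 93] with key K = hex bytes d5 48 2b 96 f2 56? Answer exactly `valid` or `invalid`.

Key hex bytes d5 48 2b 96 f2 56 is exactly B = 6 bytes: K' = d5 48 2b 96 f2 56.
K' ⊕ ipad = e3 7e 1d a0 c4 60; K' ⊕ opad = 89 14 77 ca ae 0a.
Inner hash: even-index sum = 788 mod 256 = 20; odd-index sum = 713 mod 256 = 201 → 14 c9.
Outer hash (recomputed tag): even-index sum = 450 mod 256 = 194; odd-index sum = 433 mod 256 = 177 → c2 b1.
Recomputed tag = c2b1; claimed = c2b1 → match.

valid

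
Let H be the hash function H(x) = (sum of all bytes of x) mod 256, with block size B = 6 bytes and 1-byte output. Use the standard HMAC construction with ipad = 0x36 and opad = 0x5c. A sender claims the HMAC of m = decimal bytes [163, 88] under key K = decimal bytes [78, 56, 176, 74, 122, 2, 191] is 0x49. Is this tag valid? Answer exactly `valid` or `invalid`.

valid

Key decimal bytes [78, 56, 176, 74, 122, 2, 191] = 4e 38 b0 4a 7a 02 bf is 7 bytes > B = 6, so hash it first: H(key) = bb, then zero-pad to 6 bytes: K' = bb 00 00 00 00 00.
K' ⊕ ipad = 8d 36 36 36 36 36; K' ⊕ opad = e7 5c 5c 5c 5c 5c.
Inner hash: sum = 141+54+54+54+54+54+163+88 = 662; mod 256 = 150 → 96.
Outer hash (recomputed tag): sum = 231+92+92+92+92+92+150 = 841; mod 256 = 73 → 49.
Recomputed tag = 49; claimed = 49 → match.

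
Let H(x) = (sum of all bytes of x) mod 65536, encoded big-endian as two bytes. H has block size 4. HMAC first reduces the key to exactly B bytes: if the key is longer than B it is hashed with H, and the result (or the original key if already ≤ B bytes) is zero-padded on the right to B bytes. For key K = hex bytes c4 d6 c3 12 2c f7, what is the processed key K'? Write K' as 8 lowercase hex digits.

03920000

|K| = 6 > B = 4, so first hash the key.
H(K): sum = 196+214+195+18+44+247 = 914 → 03 92.
Zero-pad H(K) = 03 92 to 4 bytes: K' = 03 92 00 00.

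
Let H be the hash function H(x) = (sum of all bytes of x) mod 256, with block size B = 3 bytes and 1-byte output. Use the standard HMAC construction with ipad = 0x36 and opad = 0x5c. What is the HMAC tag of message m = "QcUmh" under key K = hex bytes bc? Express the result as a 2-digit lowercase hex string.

Key hex bytes bc is 1 byte ≤ B = 3; zero-pad to 3 bytes: K' = bc 00 00.
K' ⊕ ipad = 8a 36 36.  K' ⊕ opad = e0 5c 5c.
Inner input = (K'⊕ipad) ∥ m = 8a 36 36 ∥ 51 63 55 6d 68.
Inner hash: sum = 138+54+54+81+99+85+109+104 = 724; mod 256 = 212 → d4.
Outer input = (K'⊕opad) ∥ inner = e0 5c 5c ∥ d4.
Outer hash (tag): sum = 224+92+92+212 = 620; mod 256 = 108 → 6c.

6c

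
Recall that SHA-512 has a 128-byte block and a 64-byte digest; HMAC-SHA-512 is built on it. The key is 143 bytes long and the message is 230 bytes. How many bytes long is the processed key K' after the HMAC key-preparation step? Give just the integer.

128

Key is 143 > 128 bytes, so it is hashed to 64 bytes then zero-padded to 128: |K'| = 128.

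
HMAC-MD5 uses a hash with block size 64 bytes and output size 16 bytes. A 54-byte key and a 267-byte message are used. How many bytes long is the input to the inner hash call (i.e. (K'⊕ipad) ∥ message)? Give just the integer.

331

Key is 54 ≤ 64 bytes, zero-padded: |K'| = 64.
Inner input = (K'⊕ipad) ∥ m → 64 + 267 = 331 bytes.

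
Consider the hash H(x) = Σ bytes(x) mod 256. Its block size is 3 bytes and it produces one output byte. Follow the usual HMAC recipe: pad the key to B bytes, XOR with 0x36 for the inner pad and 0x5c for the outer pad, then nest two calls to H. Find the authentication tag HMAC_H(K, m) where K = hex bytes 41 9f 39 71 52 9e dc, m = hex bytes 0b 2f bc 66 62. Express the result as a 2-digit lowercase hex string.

4c

Key hex bytes 41 9f 39 71 52 9e dc is 7 bytes > B = 3, so hash it first: H(key) = 56, then zero-pad to 3 bytes: K' = 56 00 00.
K' ⊕ ipad = 60 36 36.  K' ⊕ opad = 0a 5c 5c.
Inner input = (K'⊕ipad) ∥ m = 60 36 36 ∥ 0b 2f bc 66 62.
Inner hash: sum = 96+54+54+11+47+188+102+98 = 650; mod 256 = 138 → 8a.
Outer input = (K'⊕opad) ∥ inner = 0a 5c 5c ∥ 8a.
Outer hash (tag): sum = 10+92+92+138 = 332; mod 256 = 76 → 4c.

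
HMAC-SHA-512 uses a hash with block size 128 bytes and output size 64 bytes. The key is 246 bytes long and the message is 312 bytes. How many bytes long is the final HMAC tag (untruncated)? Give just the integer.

The tag is one SHA-512 digest: 64 bytes.

64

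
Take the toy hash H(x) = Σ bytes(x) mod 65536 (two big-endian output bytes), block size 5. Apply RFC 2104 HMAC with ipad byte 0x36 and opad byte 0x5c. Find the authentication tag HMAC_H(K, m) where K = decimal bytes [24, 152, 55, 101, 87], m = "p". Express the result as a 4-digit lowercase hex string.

01ba

Key decimal bytes [24, 152, 55, 101, 87] = 18 98 37 65 57 is exactly B = 5 bytes: K' = 18 98 37 65 57.
K' ⊕ ipad = 2e ae 01 53 61.  K' ⊕ opad = 44 c4 6b 39 0b.
Inner input = (K'⊕ipad) ∥ m = 2e ae 01 53 61 ∥ 70.
Inner hash: sum = 46+174+1+83+97+112 = 513 → 02 01.
Outer input = (K'⊕opad) ∥ inner = 44 c4 6b 39 0b ∥ 02 01.
Outer hash (tag): sum = 68+196+107+57+11+2+1 = 442 → 01 ba.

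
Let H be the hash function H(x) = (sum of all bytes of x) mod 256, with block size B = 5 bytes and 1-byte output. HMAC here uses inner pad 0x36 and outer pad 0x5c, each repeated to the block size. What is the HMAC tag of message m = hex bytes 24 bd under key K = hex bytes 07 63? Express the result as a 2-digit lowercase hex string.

b7

Key hex bytes 07 63 is 2 bytes ≤ B = 5; zero-pad to 5 bytes: K' = 07 63 00 00 00.
K' ⊕ ipad = 31 55 36 36 36.  K' ⊕ opad = 5b 3f 5c 5c 5c.
Inner input = (K'⊕ipad) ∥ m = 31 55 36 36 36 ∥ 24 bd.
Inner hash: sum = 49+85+54+54+54+36+189 = 521; mod 256 = 9 → 09.
Outer input = (K'⊕opad) ∥ inner = 5b 3f 5c 5c 5c ∥ 09.
Outer hash (tag): sum = 91+63+92+92+92+9 = 439; mod 256 = 183 → b7.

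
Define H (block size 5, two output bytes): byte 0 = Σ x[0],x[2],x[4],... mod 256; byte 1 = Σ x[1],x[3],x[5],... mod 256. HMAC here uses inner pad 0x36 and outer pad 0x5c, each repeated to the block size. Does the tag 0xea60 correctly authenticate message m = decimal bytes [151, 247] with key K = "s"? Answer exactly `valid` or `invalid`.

Key "s" = 73 is 1 byte ≤ B = 5; zero-pad to 5 bytes: K' = 73 00 00 00 00.
K' ⊕ ipad = 45 36 36 36 36; K' ⊕ opad = 2f 5c 5c 5c 5c.
Inner hash: even-index sum = 424 mod 256 = 168; odd-index sum = 259 mod 256 = 3 → a8 03.
Outer hash (recomputed tag): even-index sum = 234 mod 256 = 234; odd-index sum = 352 mod 256 = 96 → ea 60.
Recomputed tag = ea60; claimed = ea60 → match.

valid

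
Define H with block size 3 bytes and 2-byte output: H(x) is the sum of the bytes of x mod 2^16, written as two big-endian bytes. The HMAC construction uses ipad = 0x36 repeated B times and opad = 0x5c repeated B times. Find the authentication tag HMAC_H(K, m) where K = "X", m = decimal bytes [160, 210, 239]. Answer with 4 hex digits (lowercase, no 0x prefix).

00fa

Key "X" = 58 is 1 byte ≤ B = 3; zero-pad to 3 bytes: K' = 58 00 00.
K' ⊕ ipad = 6e 36 36.  K' ⊕ opad = 04 5c 5c.
Inner input = (K'⊕ipad) ∥ m = 6e 36 36 ∥ a0 d2 ef.
Inner hash: sum = 110+54+54+160+210+239 = 827 → 03 3b.
Outer input = (K'⊕opad) ∥ inner = 04 5c 5c ∥ 03 3b.
Outer hash (tag): sum = 4+92+92+3+59 = 250 → 00 fa.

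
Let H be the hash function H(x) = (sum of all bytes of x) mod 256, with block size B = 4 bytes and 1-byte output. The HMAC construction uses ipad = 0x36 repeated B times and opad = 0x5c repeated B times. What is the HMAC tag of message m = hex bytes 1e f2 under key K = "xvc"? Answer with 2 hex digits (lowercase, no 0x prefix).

12

Key "xvc" = 78 76 63 is 3 bytes ≤ B = 4; zero-pad to 4 bytes: K' = 78 76 63 00.
K' ⊕ ipad = 4e 40 55 36.  K' ⊕ opad = 24 2a 3f 5c.
Inner input = (K'⊕ipad) ∥ m = 4e 40 55 36 ∥ 1e f2.
Inner hash: sum = 78+64+85+54+30+242 = 553; mod 256 = 41 → 29.
Outer input = (K'⊕opad) ∥ inner = 24 2a 3f 5c ∥ 29.
Outer hash (tag): sum = 36+42+63+92+41 = 274; mod 256 = 18 → 12.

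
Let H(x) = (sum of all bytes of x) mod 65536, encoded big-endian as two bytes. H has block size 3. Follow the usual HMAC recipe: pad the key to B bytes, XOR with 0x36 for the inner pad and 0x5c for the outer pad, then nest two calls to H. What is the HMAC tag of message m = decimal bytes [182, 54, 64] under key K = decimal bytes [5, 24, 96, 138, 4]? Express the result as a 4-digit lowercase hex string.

01e7

Key decimal bytes [5, 24, 96, 138, 4] = 05 18 60 8a 04 is 5 bytes > B = 3, so hash it first: H(key) = 01 0b, then zero-pad to 3 bytes: K' = 01 0b 00.
K' ⊕ ipad = 37 3d 36.  K' ⊕ opad = 5d 57 5c.
Inner input = (K'⊕ipad) ∥ m = 37 3d 36 ∥ b6 36 40.
Inner hash: sum = 55+61+54+182+54+64 = 470 → 01 d6.
Outer input = (K'⊕opad) ∥ inner = 5d 57 5c ∥ 01 d6.
Outer hash (tag): sum = 93+87+92+1+214 = 487 → 01 e7.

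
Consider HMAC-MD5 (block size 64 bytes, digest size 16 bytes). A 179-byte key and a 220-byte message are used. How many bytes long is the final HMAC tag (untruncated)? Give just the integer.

The tag is one MD5 digest: 16 bytes.

16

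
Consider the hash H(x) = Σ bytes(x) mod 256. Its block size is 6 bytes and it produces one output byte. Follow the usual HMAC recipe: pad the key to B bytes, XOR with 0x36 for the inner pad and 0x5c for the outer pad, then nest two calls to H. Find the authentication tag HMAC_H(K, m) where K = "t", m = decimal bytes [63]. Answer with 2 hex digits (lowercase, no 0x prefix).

83

Key "t" = 74 is 1 byte ≤ B = 6; zero-pad to 6 bytes: K' = 74 00 00 00 00 00.
K' ⊕ ipad = 42 36 36 36 36 36.  K' ⊕ opad = 28 5c 5c 5c 5c 5c.
Inner input = (K'⊕ipad) ∥ m = 42 36 36 36 36 36 ∥ 3f.
Inner hash: sum = 66+54+54+54+54+54+63 = 399; mod 256 = 143 → 8f.
Outer input = (K'⊕opad) ∥ inner = 28 5c 5c 5c 5c 5c ∥ 8f.
Outer hash (tag): sum = 40+92+92+92+92+92+143 = 643; mod 256 = 131 → 83.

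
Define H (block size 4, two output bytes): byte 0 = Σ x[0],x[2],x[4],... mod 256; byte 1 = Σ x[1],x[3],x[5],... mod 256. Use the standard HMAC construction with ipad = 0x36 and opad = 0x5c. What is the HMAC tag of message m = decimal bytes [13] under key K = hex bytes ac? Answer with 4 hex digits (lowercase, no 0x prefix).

Key hex bytes ac is 1 byte ≤ B = 4; zero-pad to 4 bytes: K' = ac 00 00 00.
K' ⊕ ipad = 9a 36 36 36.  K' ⊕ opad = f0 5c 5c 5c.
Inner input = (K'⊕ipad) ∥ m = 9a 36 36 36 ∥ 0d.
Inner hash: even-index sum = 221 mod 256 = 221; odd-index sum = 108 mod 256 = 108 → dd 6c.
Outer input = (K'⊕opad) ∥ inner = f0 5c 5c 5c ∥ dd 6c.
Outer hash (tag): even-index sum = 553 mod 256 = 41; odd-index sum = 292 mod 256 = 36 → 29 24.

2924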